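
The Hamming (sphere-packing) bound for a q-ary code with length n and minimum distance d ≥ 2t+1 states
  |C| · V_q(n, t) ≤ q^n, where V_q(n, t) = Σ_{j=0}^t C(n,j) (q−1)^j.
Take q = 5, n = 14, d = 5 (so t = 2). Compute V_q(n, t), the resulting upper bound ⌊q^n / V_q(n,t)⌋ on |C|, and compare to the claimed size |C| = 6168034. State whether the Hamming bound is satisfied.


V_q(n, t) = 1513, q^n = 6103515625, Hamming bound = 4034048, |C| = 6168034 > bound (violated).

Step 1: Compute V_q(n, t) = Σ_{j=0}^2 C(n, j) (q−1)^j.
  j = 0: C(14,0)·(4)^0 = 1·1 = 1.
  j = 1: C(14,1)·(4)^1 = 14·4 = 56.
  j = 2: C(14,2)·(4)^2 = 91·16 = 1456.
  V_q(n, t) = 1 + 56 + 1456 = 1513.
Step 2: q^n = 5^14 = 6103515625.
Step 3: Hamming bound ⌊q^n / V_q(n,t)⌋ = ⌊6103515625/1513⌋ = 4034048.
Step 4: Compare |C| = 6168034 to 4034048: violated.
The claimed |C| lies above the Hamming bound, so no 5-ary code of length 14 with d ≥ 5 can have 6168034 codewords.


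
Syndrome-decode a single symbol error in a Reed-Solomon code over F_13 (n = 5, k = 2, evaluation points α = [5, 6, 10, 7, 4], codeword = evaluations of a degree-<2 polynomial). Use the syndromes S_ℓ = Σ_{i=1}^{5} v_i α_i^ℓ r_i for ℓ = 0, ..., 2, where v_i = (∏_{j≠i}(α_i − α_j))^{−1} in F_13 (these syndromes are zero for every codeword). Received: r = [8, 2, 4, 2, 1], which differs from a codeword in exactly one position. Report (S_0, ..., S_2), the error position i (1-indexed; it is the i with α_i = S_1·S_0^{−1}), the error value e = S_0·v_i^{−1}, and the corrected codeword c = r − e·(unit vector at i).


S = (4, 2, 1), error at position 4, error magnitude e = 6, c = [8, 2, 4, 9, 1].

Step 1: column multipliers v_i = (∏_{j≠i}(α_i − α_j))^{−1} mod 13.
  i = 1 (α = 5): (5−6)(5−10)(5−7)(5−4) = (−1)·(−5)·(−2)·1 = −10 ≡ 3, so v_1 = 3^{−1} = 9 (mod 13).
  i = 2 (α = 6): (6−5)(6−10)(6−7)(6−4) = 1·(−4)·(−1)·2 = 8 ≡ 8, so v_2 = 8^{−1} = 5 (mod 13).
  i = 3 (α = 10): (10−5)(10−6)(10−7)(10−4) = 5·4·3·6 = 360 ≡ 9, so v_3 = 9^{−1} = 3 (mod 13).
  i = 4 (α = 7): (7−5)(7−6)(7−10)(7−4) = 2·1·(−3)·3 = −18 ≡ 8, so v_4 = 8^{−1} = 5 (mod 13).
  i = 5 (α = 4): (4−5)(4−6)(4−10)(4−7) = (−1)·(−2)·(−6)·(−3) = 36 ≡ 10, so v_5 = 10^{−1} = 4 (mod 13).
  v = [9, 5, 3, 5, 4].
Step 2: syndromes of r = [8, 2, 4, 2, 1] (all sums mod 13).
  S_0 = Σ v_i r_i = 9·8 + 5·2 + 3·4 + 5·2 + 4·1 = 108 ≡ 4.
  S_1 = Σ v_i α_i r_i = 9·5·8 + 5·6·2 + 3·10·4 + 5·7·2 + 4·4·1 = 626 ≡ 2.
  α_i^2 mod 13 = [12, 10, 9, 10, 3].
  S_2 = Σ v_i α_i^2 r_i = 9·12·8 + 5·10·2 + 3·9·4 + 5·10·2 + 4·3·1 = 1184 ≡ 1.
  S = (4, 2, 1) ≠ 0, so r is not a codeword (an error is present).
Step 3: locate the error. For a single error e at position i, S_ℓ = v_i·e·α_i^ℓ, so α_err = S_1/S_0.
  S_0^{−1} = 4^{−1} = 10 (mod 13), so α_err = 2·10 = 20 ≡ 7 = α_4. Error position i = 4.
  Consistency check: S_2/S_1 = 1·7 = 7 ≡ 7 = α_err ✓ (single-error assumption holds).
Step 4: error magnitude e = S_0/v_4 = S_0·∏_{j≠4}(α_4 − α_j) = 4·8 = 32 ≡ 6 (mod 13).
Step 5: correct position 4: c_4 = r_4 − e = 2 − 6 ≡ 9 (mod 13). Hence c = [8, 2, 4, 9, 1].
  Check: interpolating c through the α_i gives m(x) = 12 + 7·x (degree < 2) with m(α_i) = c_i for every i, so c is indeed a codeword.


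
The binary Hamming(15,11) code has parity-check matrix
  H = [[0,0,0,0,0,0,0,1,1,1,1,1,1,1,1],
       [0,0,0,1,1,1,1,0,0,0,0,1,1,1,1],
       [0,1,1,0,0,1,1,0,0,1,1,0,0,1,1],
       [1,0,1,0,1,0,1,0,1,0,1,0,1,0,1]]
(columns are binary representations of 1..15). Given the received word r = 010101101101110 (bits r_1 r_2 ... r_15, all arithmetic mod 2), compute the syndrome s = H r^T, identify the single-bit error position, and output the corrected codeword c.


s = (1, 0, 1, 1)^T, error position = 11, corrected codeword c = 010101101111110

Compute s = H r^T mod 2 one row at a time:
  s_1 = 0 + 1 + 1 + 0 + 1 + 1 + 1 + 0 = 5 ≡ 1 (mod 2).
  s_2 = 1 + 0 + 1 + 1 + 1 + 1 + 1 + 0 = 6 ≡ 0 (mod 2).
  s_3 = 1 + 0 + 1 + 1 + 1 + 0 + 1 + 0 = 5 ≡ 1 (mod 2).
  s_4 = 0 + 0 + 0 + 1 + 1 + 0 + 1 + 0 = 3 ≡ 1 (mod 2).
s = (1, 0, 1, 1)^T — this equals column 11 of H (binary 1011), so error is at position 11.
Correct: flip bit 11 of r = 010101101101110 to get c = 010101101111110.


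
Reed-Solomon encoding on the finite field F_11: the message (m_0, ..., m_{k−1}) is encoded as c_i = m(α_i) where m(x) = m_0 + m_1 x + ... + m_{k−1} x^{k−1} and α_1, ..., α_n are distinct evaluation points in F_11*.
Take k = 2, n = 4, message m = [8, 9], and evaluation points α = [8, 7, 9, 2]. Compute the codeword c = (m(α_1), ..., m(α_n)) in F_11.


c = [3, 5, 1, 4]

Message polynomial: m(x) = 8 + 9·x (mod 11).
For each evaluation point α_i, compute m(α_i) mod 11:
  α_1 = 8: Horner steps 9 → 3, so m(8) = 3.
  α_2 = 7: Horner steps 9 → 5, so m(7) = 5.
  α_3 = 9: Horner steps 9 → 1, so m(9) = 1.
  α_4 = 2: Horner steps 9 → 4, so m(2) = 4.
Codeword c = [3, 5, 1, 4] ∈ F_11^4.


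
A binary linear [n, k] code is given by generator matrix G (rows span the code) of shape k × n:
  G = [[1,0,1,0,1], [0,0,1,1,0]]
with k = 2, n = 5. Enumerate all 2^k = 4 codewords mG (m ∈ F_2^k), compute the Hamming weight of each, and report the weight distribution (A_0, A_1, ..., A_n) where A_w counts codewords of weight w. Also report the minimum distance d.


Weight distribution: A_0 = 1, A_2 = 1, A_3 = 2. Minimum distance d = 2.

Enumerate all 2^2 = 4 messages m ∈ F_2^2.
For each, compute codeword c = mG in F_2^5, then tally its weight.
  m = 00 → c = 00000, weight = 0.
  m = 10 → c = 10101, weight = 3.
  m = 01 → c = 00110, weight = 2.
  m = 11 → c = 10011, weight = 3.
Tally weights:
  weight 0: 1 codewords.
  weight 2: 1 codewords.
  weight 3: 2 codewords.
Minimum distance d = smallest w > 0 with A_w > 0 = 2.
Sanity: Σ A_w = 4 = 2^2 = 4 ✓.


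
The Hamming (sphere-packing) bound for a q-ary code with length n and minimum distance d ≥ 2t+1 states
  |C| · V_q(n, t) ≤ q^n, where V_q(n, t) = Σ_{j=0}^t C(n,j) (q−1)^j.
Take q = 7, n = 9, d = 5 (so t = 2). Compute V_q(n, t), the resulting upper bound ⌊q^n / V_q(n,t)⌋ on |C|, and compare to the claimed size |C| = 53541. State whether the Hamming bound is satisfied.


V_q(n, t) = 1351, q^n = 40353607, Hamming bound = 29869, |C| = 53541 > bound (violated).

Step 1: Compute V_q(n, t) = Σ_{j=0}^2 C(n, j) (q−1)^j.
  j = 0: C(9,0)·(6)^0 = 1·1 = 1.
  j = 1: C(9,1)·(6)^1 = 9·6 = 54.
  j = 2: C(9,2)·(6)^2 = 36·36 = 1296.
  V_q(n, t) = 1 + 54 + 1296 = 1351.
Step 2: q^n = 7^9 = 40353607.
Step 3: Hamming bound ⌊q^n / V_q(n,t)⌋ = ⌊40353607/1351⌋ = 29869.
Step 4: Compare |C| = 53541 to 29869: violated.
The claimed |C| lies above the Hamming bound, so no 7-ary code of length 9 with d ≥ 5 can have 53541 codewords.


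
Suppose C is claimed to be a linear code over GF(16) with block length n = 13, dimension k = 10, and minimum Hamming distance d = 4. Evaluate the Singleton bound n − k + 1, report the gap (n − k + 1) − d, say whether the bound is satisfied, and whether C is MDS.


Singleton RHS = n − k + 1 = 4, slack = 0, bound satisfied, MDS.

Singleton bound: d ≤ n − k + 1.
Here n = 13, k = 10, so n − k + 1 = 4.
Given d = 4, check d ≤ 4: YES.
Slack = (n − k + 1) − d = 0.
The code is MDS (slack = 0).
Description: the claimed parameters are [13, 10, 4]_16; such a code would be MDS (meets Singleton bound).


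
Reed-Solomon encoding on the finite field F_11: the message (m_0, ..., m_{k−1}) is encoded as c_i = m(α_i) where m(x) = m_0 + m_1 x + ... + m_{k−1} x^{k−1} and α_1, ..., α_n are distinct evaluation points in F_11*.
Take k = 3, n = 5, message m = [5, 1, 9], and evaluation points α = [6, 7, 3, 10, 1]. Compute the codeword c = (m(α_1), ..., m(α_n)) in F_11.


c = [5, 2, 1, 2, 4]

Message polynomial: m(x) = 5 + 1·x + 9·x^2 (mod 11).
For each evaluation point α_i, compute m(α_i) mod 11:
  α_1 = 6: Horner steps 9 → 0 → 5, so m(6) = 5.
  α_2 = 7: Horner steps 9 → 9 → 2, so m(7) = 2.
  α_3 = 3: Horner steps 9 → 6 → 1, so m(3) = 1.
  α_4 = 10: Horner steps 9 → 3 → 2, so m(10) = 2.
  α_5 = 1: Horner steps 9 → 10 → 4, so m(1) = 4.
Codeword c = [5, 2, 1, 2, 4] ∈ F_11^5.


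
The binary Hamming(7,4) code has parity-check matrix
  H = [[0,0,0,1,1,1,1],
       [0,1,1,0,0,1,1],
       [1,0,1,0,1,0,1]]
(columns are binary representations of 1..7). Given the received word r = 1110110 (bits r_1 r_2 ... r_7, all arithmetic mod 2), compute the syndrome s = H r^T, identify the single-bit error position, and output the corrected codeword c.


s = (0, 1, 1)^T, error position = 3, corrected codeword c = 1100110

Compute s = H r^T mod 2 one row at a time:
  s_1 = 0 + 1 + 1 + 0 = 2 ≡ 0 (mod 2).
  s_2 = 1 + 1 + 1 + 0 = 3 ≡ 1 (mod 2).
  s_3 = 1 + 1 + 1 + 0 = 3 ≡ 1 (mod 2).
s = (0, 1, 1)^T — this equals column 3 of H (binary 011), so error is at position 3.
Correct: flip bit 3 of r = 1110110 to get c = 1100110.


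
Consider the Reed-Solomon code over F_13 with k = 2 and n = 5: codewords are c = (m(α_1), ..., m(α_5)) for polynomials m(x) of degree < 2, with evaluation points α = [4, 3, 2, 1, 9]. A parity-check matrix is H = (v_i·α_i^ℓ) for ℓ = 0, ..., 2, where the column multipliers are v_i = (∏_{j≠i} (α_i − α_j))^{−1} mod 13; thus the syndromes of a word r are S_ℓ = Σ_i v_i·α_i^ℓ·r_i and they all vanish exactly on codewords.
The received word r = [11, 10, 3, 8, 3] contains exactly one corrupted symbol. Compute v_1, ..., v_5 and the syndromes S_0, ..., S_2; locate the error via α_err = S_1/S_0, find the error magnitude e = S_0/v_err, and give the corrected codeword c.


S = (6, 12, 11), error at position 3, error magnitude e = 7, c = [11, 10, 9, 8, 3].

Step 1: column multipliers v_i = (∏_{j≠i}(α_i − α_j))^{−1} mod 13.
  i = 1 (α = 4): (4−3)(4−2)(4−1)(4−9) = 1·2·3·(−5) = −30 ≡ 9, so v_1 = 9^{−1} = 3 (mod 13).
  i = 2 (α = 3): (3−4)(3−2)(3−1)(3−9) = (−1)·1·2·(−6) = 12 ≡ 12, so v_2 = 12^{−1} = 12 (mod 13).
  i = 3 (α = 2): (2−4)(2−3)(2−1)(2−9) = (−2)·(−1)·1·(−7) = −14 ≡ 12, so v_3 = 12^{−1} = 12 (mod 13).
  i = 4 (α = 1): (1−4)(1−3)(1−2)(1−9) = (−3)·(−2)·(−1)·(−8) = 48 ≡ 9, so v_4 = 9^{−1} = 3 (mod 13).
  i = 5 (α = 9): (9−4)(9−3)(9−2)(9−1) = 5·6·7·8 = 1680 ≡ 3, so v_5 = 3^{−1} = 9 (mod 13).
  v = [3, 12, 12, 3, 9].
Step 2: syndromes of r = [11, 10, 3, 8, 3] (all sums mod 13).
  S_0 = Σ v_i r_i = 3·11 + 12·10 + 12·3 + 3·8 + 9·3 = 240 ≡ 6.
  S_1 = Σ v_i α_i r_i = 3·4·11 + 12·3·10 + 12·2·3 + 3·1·8 + 9·9·3 = 831 ≡ 12.
  α_i^2 mod 13 = [3, 9, 4, 1, 3].
  S_2 = Σ v_i α_i^2 r_i = 3·3·11 + 12·9·10 + 12·4·3 + 3·1·8 + 9·3·3 = 1428 ≡ 11.
  S = (6, 12, 11) ≠ 0, so r is not a codeword (an error is present).
Step 3: locate the error. For a single error e at position i, S_ℓ = v_i·e·α_i^ℓ, so α_err = S_1/S_0.
  S_0^{−1} = 6^{−1} = 11 (mod 13), so α_err = 12·11 = 132 ≡ 2 = α_3. Error position i = 3.
  Consistency check: S_2/S_1 = 11·12 = 132 ≡ 2 = α_err ✓ (single-error assumption holds).
Step 4: error magnitude e = S_0/v_3 = S_0·∏_{j≠3}(α_3 − α_j) = 6·12 = 72 ≡ 7 (mod 13).
Step 5: correct position 3: c_3 = r_3 − e = 3 − 7 ≡ 9 (mod 13). Hence c = [11, 10, 9, 8, 3].
  Check: interpolating c through the α_i gives m(x) = 7 + 1·x (degree < 2) with m(α_i) = c_i for every i, so c is indeed a codeword.


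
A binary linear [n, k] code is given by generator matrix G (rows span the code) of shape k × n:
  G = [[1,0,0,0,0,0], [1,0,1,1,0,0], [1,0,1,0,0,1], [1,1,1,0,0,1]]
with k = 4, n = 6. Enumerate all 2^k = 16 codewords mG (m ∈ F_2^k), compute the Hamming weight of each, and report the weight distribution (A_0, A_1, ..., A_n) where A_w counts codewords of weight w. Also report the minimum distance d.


Weight distribution: A_0 = 1, A_1 = 2, A_2 = 4, A_3 = 6, A_4 = 3. Minimum distance d = 1.

Enumerate all 2^4 = 16 messages m ∈ F_2^4.
For each, compute codeword c = mG in F_2^6, then tally its weight.
  m = 0000 → c = 000000, weight = 0.
  m = 1000 → c = 100000, weight = 1.
  m = 0100 → c = 101100, weight = 3.
  m = 1100 → c = 001100, weight = 2.
  m = 0010 → c = 101001, weight = 3.
  m = 1010 → c = 001001, weight = 2.
  m = 0110 → c = 000101, weight = 2.
  m = 1110 → c = 100101, weight = 3.
  m = 0001 → c = 111001, weight = 4.
  m = 1001 → c = 011001, weight = 3.
  m = 0101 → c = 010101, weight = 3.
  m = 1101 → c = 110101, weight = 4.
  m = 0011 → c = 010000, weight = 1.
  m = 1011 → c = 110000, weight = 2.
  m = 0111 → c = 111100, weight = 4.
  m = 1111 → c = 011100, weight = 3.
Tally weights:
  weight 0: 1 codewords.
  weight 1: 2 codewords.
  weight 2: 4 codewords.
  weight 3: 6 codewords.
  weight 4: 3 codewords.
Minimum distance d = smallest w > 0 with A_w > 0 = 1.
Sanity: Σ A_w = 16 = 2^4 = 16 ✓.


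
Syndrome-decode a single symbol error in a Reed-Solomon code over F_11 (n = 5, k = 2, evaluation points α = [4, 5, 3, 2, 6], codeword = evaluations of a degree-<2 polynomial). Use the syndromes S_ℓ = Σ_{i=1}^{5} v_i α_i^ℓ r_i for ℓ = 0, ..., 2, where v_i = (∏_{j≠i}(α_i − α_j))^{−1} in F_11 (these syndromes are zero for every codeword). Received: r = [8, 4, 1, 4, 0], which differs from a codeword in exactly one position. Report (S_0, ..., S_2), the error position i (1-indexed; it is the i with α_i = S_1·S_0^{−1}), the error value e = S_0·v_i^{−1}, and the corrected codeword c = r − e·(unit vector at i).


S = (5, 10, 9), error at position 4, error magnitude e = 10, c = [8, 4, 1, 5, 0].

Step 1: column multipliers v_i = (∏_{j≠i}(α_i − α_j))^{−1} mod 11.
  i = 1 (α = 4): (4−5)(4−3)(4−2)(4−6) = (−1)·1·2·(−2) = 4 ≡ 4, so v_1 = 4^{−1} = 3 (mod 11).
  i = 2 (α = 5): (5−4)(5−3)(5−2)(5−6) = 1·2·3·(−1) = −6 ≡ 5, so v_2 = 5^{−1} = 9 (mod 11).
  i = 3 (α = 3): (3−4)(3−5)(3−2)(3−6) = (−1)·(−2)·1·(−3) = −6 ≡ 5, so v_3 = 5^{−1} = 9 (mod 11).
  i = 4 (α = 2): (2−4)(2−5)(2−3)(2−6) = (−2)·(−3)·(−1)·(−4) = 24 ≡ 2, so v_4 = 2^{−1} = 6 (mod 11).
  i = 5 (α = 6): (6−4)(6−5)(6−3)(6−2) = 2·1·3·4 = 24 ≡ 2, so v_5 = 2^{−1} = 6 (mod 11).
  v = [3, 9, 9, 6, 6].
Step 2: syndromes of r = [8, 4, 1, 4, 0] (all sums mod 11).
  S_0 = Σ v_i r_i = 3·8 + 9·4 + 9·1 + 6·4 + 6·0 = 93 ≡ 5.
  S_1 = Σ v_i α_i r_i = 3·4·8 + 9·5·4 + 9·3·1 + 6·2·4 + 6·6·0 = 351 ≡ 10.
  α_i^2 mod 11 = [5, 3, 9, 4, 3].
  S_2 = Σ v_i α_i^2 r_i = 3·5·8 + 9·3·4 + 9·9·1 + 6·4·4 + 6·3·0 = 405 ≡ 9.
  S = (5, 10, 9) ≠ 0, so r is not a codeword (an error is present).
Step 3: locate the error. For a single error e at position i, S_ℓ = v_i·e·α_i^ℓ, so α_err = S_1/S_0.
  S_0^{−1} = 5^{−1} = 9 (mod 11), so α_err = 10·9 = 90 ≡ 2 = α_4. Error position i = 4.
  Consistency check: S_2/S_1 = 9·10 = 90 ≡ 2 = α_err ✓ (single-error assumption holds).
Step 4: error magnitude e = S_0/v_4 = S_0·∏_{j≠4}(α_4 − α_j) = 5·2 = 10 ≡ 10 (mod 11).
Step 5: correct position 4: c_4 = r_4 − e = 4 − 10 ≡ 5 (mod 11). Hence c = [8, 4, 1, 5, 0].
  Check: interpolating c through the α_i gives m(x) = 2 + 7·x (degree < 2) with m(α_i) = c_i for every i, so c is indeed a codeword.


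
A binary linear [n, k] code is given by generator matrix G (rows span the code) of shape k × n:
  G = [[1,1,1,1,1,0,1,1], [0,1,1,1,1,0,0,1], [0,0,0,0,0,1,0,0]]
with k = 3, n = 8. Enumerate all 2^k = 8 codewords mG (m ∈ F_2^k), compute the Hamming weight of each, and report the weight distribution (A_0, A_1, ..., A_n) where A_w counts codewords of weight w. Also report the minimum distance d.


Weight distribution: A_0 = 1, A_1 = 1, A_2 = 1, A_3 = 1, A_5 = 1, A_6 = 1, A_7 = 1, A_8 = 1. Minimum distance d = 1.

Enumerate all 2^3 = 8 messages m ∈ F_2^3.
For each, compute codeword c = mG in F_2^8, then tally its weight.
  m = 000 → c = 00000000, weight = 0.
  m = 100 → c = 11111011, weight = 7.
  m = 010 → c = 01111001, weight = 5.
  m = 110 → c = 10000010, weight = 2.
  m = 001 → c = 00000100, weight = 1.
  m = 101 → c = 11111111, weight = 8.
  m = 011 → c = 01111101, weight = 6.
  m = 111 → c = 10000110, weight = 3.
Tally weights:
  weight 0: 1 codewords.
  weight 1: 1 codewords.
  weight 2: 1 codewords.
  weight 3: 1 codewords.
  weight 5: 1 codewords.
  weight 6: 1 codewords.
  weight 7: 1 codewords.
  weight 8: 1 codewords.
Minimum distance d = smallest w > 0 with A_w > 0 = 1.
Sanity: Σ A_w = 8 = 2^3 = 8 ✓.


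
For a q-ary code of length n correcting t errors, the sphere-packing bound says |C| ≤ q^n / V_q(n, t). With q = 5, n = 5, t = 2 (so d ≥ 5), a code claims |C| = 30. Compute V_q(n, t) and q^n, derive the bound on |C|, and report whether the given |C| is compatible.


V_q(n, t) = 181, q^n = 3125, Hamming bound = 17, |C| = 30 > bound (violated).

Step 1: Compute V_q(n, t) = Σ_{j=0}^2 C(n, j) (q−1)^j.
  j = 0: C(5,0)·(4)^0 = 1·1 = 1.
  j = 1: C(5,1)·(4)^1 = 5·4 = 20.
  j = 2: C(5,2)·(4)^2 = 10·16 = 160.
  V_q(n, t) = 1 + 20 + 160 = 181.
Step 2: q^n = 5^5 = 3125.
Step 3: Hamming bound ⌊q^n / V_q(n,t)⌋ = ⌊3125/181⌋ = 17.
Step 4: Compare |C| = 30 to 17: violated.
The claimed |C| lies above the Hamming bound, so no 5-ary code of length 5 with d ≥ 5 can have 30 codewords.


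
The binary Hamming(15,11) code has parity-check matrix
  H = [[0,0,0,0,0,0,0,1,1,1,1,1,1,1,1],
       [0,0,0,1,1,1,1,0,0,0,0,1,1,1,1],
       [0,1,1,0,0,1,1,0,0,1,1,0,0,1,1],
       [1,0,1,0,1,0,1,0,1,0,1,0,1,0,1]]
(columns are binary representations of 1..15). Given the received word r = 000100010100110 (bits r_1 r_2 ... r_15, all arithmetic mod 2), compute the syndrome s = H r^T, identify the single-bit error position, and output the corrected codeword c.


s = (0, 1, 0, 1)^T, error position = 5, corrected codeword c = 000110010100110

Compute s = H r^T mod 2 one row at a time:
  s_1 = 1 + 0 + 1 + 0 + 0 + 1 + 1 + 0 = 4 ≡ 0 (mod 2).
  s_2 = 1 + 0 + 0 + 0 + 0 + 1 + 1 + 0 = 3 ≡ 1 (mod 2).
  s_3 = 0 + 0 + 0 + 0 + 1 + 0 + 1 + 0 = 2 ≡ 0 (mod 2).
  s_4 = 0 + 0 + 0 + 0 + 0 + 0 + 1 + 0 = 1 ≡ 1 (mod 2).
s = (0, 1, 0, 1)^T — this equals column 5 of H (binary 0101), so error is at position 5.
Correct: flip bit 5 of r = 000100010100110 to get c = 000110010100110.


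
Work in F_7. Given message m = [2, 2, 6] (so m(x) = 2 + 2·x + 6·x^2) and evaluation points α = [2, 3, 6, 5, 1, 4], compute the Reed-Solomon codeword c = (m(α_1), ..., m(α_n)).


c = [2, 6, 6, 1, 3, 1]

Message polynomial: m(x) = 2 + 2·x + 6·x^2 (mod 7).
For each evaluation point α_i, compute m(α_i) mod 7:
  α_1 = 2: Horner steps 6 → 0 → 2, so m(2) = 2.
  α_2 = 3: Horner steps 6 → 6 → 6, so m(3) = 6.
  α_3 = 6: Horner steps 6 → 3 → 6, so m(6) = 6.
  α_4 = 5: Horner steps 6 → 4 → 1, so m(5) = 1.
  α_5 = 1: Horner steps 6 → 1 → 3, so m(1) = 3.
  α_6 = 4: Horner steps 6 → 5 → 1, so m(4) = 1.
Codeword c = [2, 6, 6, 1, 3, 1] ∈ F_7^6.


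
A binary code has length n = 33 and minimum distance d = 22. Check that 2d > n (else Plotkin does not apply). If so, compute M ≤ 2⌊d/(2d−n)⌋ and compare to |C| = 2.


Plotkin bound M ≤ 4; given |C| = 2 ≤ bound (satisfied).

Check applicability: 2d = 44, n = 33.
2d − n = 11 > 0, so Plotkin applies.
Compute d/(2d−n) = 22/11 ≈ 2.0000.
⌊d/(2d−n)⌋ = 2.
Plotkin bound: M ≤ 2·2 = 4.
Given |C| = 2, check: satisfied.
This |C| is below the Plotkin bound.


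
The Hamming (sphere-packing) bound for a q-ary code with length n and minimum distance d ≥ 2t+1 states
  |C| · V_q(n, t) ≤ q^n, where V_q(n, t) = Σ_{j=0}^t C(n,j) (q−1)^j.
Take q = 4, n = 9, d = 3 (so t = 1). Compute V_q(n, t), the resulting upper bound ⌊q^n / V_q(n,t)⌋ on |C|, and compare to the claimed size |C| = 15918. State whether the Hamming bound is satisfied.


V_q(n, t) = 28, q^n = 262144, Hamming bound = 9362, |C| = 15918 > bound (violated).

Step 1: Compute V_q(n, t) = Σ_{j=0}^1 C(n, j) (q−1)^j.
  j = 0: C(9,0)·(3)^0 = 1·1 = 1.
  j = 1: C(9,1)·(3)^1 = 9·3 = 27.
  V_q(n, t) = 1 + 27 = 28.
Step 2: q^n = 4^9 = 262144.
Step 3: Hamming bound ⌊q^n / V_q(n,t)⌋ = ⌊262144/28⌋ = 9362.
Step 4: Compare |C| = 15918 to 9362: violated.
The claimed |C| lies above the Hamming bound, so no 4-ary code of length 9 with d ≥ 3 can have 15918 codewords.


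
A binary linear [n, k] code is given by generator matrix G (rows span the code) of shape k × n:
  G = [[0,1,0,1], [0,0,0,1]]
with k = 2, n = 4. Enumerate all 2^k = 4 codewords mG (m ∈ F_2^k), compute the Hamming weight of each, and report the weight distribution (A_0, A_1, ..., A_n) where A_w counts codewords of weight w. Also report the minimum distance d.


Weight distribution: A_0 = 1, A_1 = 2, A_2 = 1. Minimum distance d = 1.

Enumerate all 2^2 = 4 messages m ∈ F_2^2.
For each, compute codeword c = mG in F_2^4, then tally its weight.
  m = 00 → c = 0000, weight = 0.
  m = 10 → c = 0101, weight = 2.
  m = 01 → c = 0001, weight = 1.
  m = 11 → c = 0100, weight = 1.
Tally weights:
  weight 0: 1 codewords.
  weight 1: 2 codewords.
  weight 2: 1 codewords.
Minimum distance d = smallest w > 0 with A_w > 0 = 1.
Sanity: Σ A_w = 4 = 2^2 = 4 ✓.


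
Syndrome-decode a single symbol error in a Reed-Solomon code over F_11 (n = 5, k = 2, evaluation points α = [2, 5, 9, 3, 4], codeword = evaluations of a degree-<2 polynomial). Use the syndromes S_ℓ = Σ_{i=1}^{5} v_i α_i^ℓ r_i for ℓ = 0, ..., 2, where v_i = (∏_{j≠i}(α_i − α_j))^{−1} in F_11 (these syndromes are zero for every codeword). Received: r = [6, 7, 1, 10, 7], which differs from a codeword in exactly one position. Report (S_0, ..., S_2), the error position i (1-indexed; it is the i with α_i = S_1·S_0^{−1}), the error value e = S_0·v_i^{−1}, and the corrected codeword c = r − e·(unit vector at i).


S = (7, 6, 2), error at position 5, error magnitude e = 4, c = [6, 7, 1, 10, 3].

Step 1: column multipliers v_i = (∏_{j≠i}(α_i − α_j))^{−1} mod 11.
  i = 1 (α = 2): (2−5)(2−9)(2−3)(2−4) = (−3)·(−7)·(−1)·(−2) = 42 ≡ 9, so v_1 = 9^{−1} = 5 (mod 11).
  i = 2 (α = 5): (5−2)(5−9)(5−3)(5−4) = 3·(−4)·2·1 = −24 ≡ 9, so v_2 = 9^{−1} = 5 (mod 11).
  i = 3 (α = 9): (9−2)(9−5)(9−3)(9−4) = 7·4·6·5 = 840 ≡ 4, so v_3 = 4^{−1} = 3 (mod 11).
  i = 4 (α = 3): (3−2)(3−5)(3−9)(3−4) = 1·(−2)·(−6)·(−1) = −12 ≡ 10, so v_4 = 10^{−1} = 10 (mod 11).
  i = 5 (α = 4): (4−2)(4−5)(4−9)(4−3) = 2·(−1)·(−5)·1 = 10 ≡ 10, so v_5 = 10^{−1} = 10 (mod 11).
  v = [5, 5, 3, 10, 10].
Step 2: syndromes of r = [6, 7, 1, 10, 7] (all sums mod 11).
  S_0 = Σ v_i r_i = 5·6 + 5·7 + 3·1 + 10·10 + 10·7 = 238 ≡ 7.
  S_1 = Σ v_i α_i r_i = 5·2·6 + 5·5·7 + 3·9·1 + 10·3·10 + 10·4·7 = 842 ≡ 6.
  α_i^2 mod 11 = [4, 3, 4, 9, 5].
  S_2 = Σ v_i α_i^2 r_i = 5·4·6 + 5·3·7 + 3·4·1 + 10·9·10 + 10·5·7 = 1487 ≡ 2.
  S = (7, 6, 2) ≠ 0, so r is not a codeword (an error is present).
Step 3: locate the error. For a single error e at position i, S_ℓ = v_i·e·α_i^ℓ, so α_err = S_1/S_0.
  S_0^{−1} = 7^{−1} = 8 (mod 11), so α_err = 6·8 = 48 ≡ 4 = α_5. Error position i = 5.
  Consistency check: S_2/S_1 = 2·2 = 4 ≡ 4 = α_err ✓ (single-error assumption holds).
Step 4: error magnitude e = S_0/v_5 = S_0·∏_{j≠5}(α_5 − α_j) = 7·10 = 70 ≡ 4 (mod 11).
Step 5: correct position 5: c_5 = r_5 − e = 7 − 4 ≡ 3 (mod 11). Hence c = [6, 7, 1, 10, 3].
  Check: interpolating c through the α_i gives m(x) = 9 + 4·x (degree < 2) with m(α_i) = c_i for every i, so c is indeed a codeword.


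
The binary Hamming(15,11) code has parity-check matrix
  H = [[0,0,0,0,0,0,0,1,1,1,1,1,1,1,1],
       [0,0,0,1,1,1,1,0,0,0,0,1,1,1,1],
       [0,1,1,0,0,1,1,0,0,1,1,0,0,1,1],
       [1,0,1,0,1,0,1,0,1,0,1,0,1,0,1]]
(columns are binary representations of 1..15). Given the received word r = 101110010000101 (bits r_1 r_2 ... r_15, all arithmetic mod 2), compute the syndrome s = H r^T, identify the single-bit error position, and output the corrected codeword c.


s = (1, 0, 0, 1)^T, error position = 9, corrected codeword c = 101110011000101

Compute s = H r^T mod 2 one row at a time:
  s_1 = 1 + 0 + 0 + 0 + 0 + 1 + 0 + 1 = 3 ≡ 1 (mod 2).
  s_2 = 1 + 1 + 0 + 0 + 0 + 1 + 0 + 1 = 4 ≡ 0 (mod 2).
  s_3 = 0 + 1 + 0 + 0 + 0 + 0 + 0 + 1 = 2 ≡ 0 (mod 2).
  s_4 = 1 + 1 + 1 + 0 + 0 + 0 + 1 + 1 = 5 ≡ 1 (mod 2).
s = (1, 0, 0, 1)^T — this equals column 9 of H (binary 1001), so error is at position 9.
Correct: flip bit 9 of r = 101110010000101 to get c = 101110011000101.


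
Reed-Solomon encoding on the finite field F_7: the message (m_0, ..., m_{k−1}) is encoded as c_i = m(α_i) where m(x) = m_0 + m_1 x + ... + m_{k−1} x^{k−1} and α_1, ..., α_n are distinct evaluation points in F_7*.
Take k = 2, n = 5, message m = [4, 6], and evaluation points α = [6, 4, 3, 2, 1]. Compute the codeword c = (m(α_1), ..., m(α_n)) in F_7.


c = [5, 0, 1, 2, 3]

Message polynomial: m(x) = 4 + 6·x (mod 7).
For each evaluation point α_i, compute m(α_i) mod 7:
  α_1 = 6: Horner steps 6 → 5, so m(6) = 5.
  α_2 = 4: Horner steps 6 → 0, so m(4) = 0.
  α_3 = 3: Horner steps 6 → 1, so m(3) = 1.
  α_4 = 2: Horner steps 6 → 2, so m(2) = 2.
  α_5 = 1: Horner steps 6 → 3, so m(1) = 3.
Codeword c = [5, 0, 1, 2, 3] ∈ F_7^5.


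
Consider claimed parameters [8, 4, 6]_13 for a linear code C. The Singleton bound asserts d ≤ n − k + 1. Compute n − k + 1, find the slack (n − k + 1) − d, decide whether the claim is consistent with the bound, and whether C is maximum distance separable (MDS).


Singleton RHS = n − k + 1 = 5, slack = -1, bound violated (no such code; not MDS).

Singleton bound: d ≤ n − k + 1.
Here n = 8, k = 4, so n − k + 1 = 5.
Given d = 6, check d ≤ 5: NO.
Slack = (n − k + 1) − d = -1.
The slack is negative: d = 6 exceeds n − k + 1 = 5 by 1, so the Singleton bound is violated and no linear [8, 4, 6]_13 code can exist. In particular it is not MDS (MDS requires d = n − k + 1 exactly).
Description: the claimed parameters are [8, 4, 6]_13; such a code would be impossible (violates the Singleton bound).


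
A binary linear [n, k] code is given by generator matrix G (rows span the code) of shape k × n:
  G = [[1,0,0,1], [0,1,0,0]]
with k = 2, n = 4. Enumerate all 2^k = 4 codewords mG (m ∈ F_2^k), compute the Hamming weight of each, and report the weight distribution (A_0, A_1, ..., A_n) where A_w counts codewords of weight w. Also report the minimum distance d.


Weight distribution: A_0 = 1, A_1 = 1, A_2 = 1, A_3 = 1. Minimum distance d = 1.

Enumerate all 2^2 = 4 messages m ∈ F_2^2.
For each, compute codeword c = mG in F_2^4, then tally its weight.
  m = 00 → c = 0000, weight = 0.
  m = 10 → c = 1001, weight = 2.
  m = 01 → c = 0100, weight = 1.
  m = 11 → c = 1101, weight = 3.
Tally weights:
  weight 0: 1 codewords.
  weight 1: 1 codewords.
  weight 2: 1 codewords.
  weight 3: 1 codewords.
Minimum distance d = smallest w > 0 with A_w > 0 = 1.
Sanity: Σ A_w = 4 = 2^2 = 4 ✓.


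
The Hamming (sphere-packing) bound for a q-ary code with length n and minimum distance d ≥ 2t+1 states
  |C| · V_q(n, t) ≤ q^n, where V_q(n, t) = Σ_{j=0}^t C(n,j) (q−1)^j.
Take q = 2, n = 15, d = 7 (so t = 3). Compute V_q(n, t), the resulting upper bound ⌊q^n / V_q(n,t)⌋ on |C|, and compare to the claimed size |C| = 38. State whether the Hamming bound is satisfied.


V_q(n, t) = 576, q^n = 32768, Hamming bound = 56, |C| = 38 ≤ bound (satisfied).

Step 1: Compute V_q(n, t) = Σ_{j=0}^3 C(n, j) (q−1)^j.
  j = 0: C(15,0)·(1)^0 = 1·1 = 1.
  j = 1: C(15,1)·(1)^1 = 15·1 = 15.
  j = 2: C(15,2)·(1)^2 = 105·1 = 105.
  j = 3: C(15,3)·(1)^3 = 455·1 = 455.
  V_q(n, t) = 1 + 15 + 105 + 455 = 576.
Step 2: q^n = 2^15 = 32768.
Step 3: Hamming bound ⌊q^n / V_q(n,t)⌋ = ⌊32768/576⌋ = 56.
Step 4: Compare |C| = 38 to 56: satisfied.
The claimed |C| lies below the Hamming bound.


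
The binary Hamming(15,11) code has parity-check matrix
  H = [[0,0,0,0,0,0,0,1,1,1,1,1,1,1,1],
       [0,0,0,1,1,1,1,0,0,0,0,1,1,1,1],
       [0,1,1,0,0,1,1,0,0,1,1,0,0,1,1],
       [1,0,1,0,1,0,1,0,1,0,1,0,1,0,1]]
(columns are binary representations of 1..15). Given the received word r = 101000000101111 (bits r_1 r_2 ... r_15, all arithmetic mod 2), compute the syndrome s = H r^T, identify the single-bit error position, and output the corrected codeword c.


s = (1, 0, 0, 0)^T, error position = 8, corrected codeword c = 101000010101111

Compute s = H r^T mod 2 one row at a time:
  s_1 = 0 + 0 + 1 + 0 + 1 + 1 + 1 + 1 = 5 ≡ 1 (mod 2).
  s_2 = 0 + 0 + 0 + 0 + 1 + 1 + 1 + 1 = 4 ≡ 0 (mod 2).
  s_3 = 0 + 1 + 0 + 0 + 1 + 0 + 1 + 1 = 4 ≡ 0 (mod 2).
  s_4 = 1 + 1 + 0 + 0 + 0 + 0 + 1 + 1 = 4 ≡ 0 (mod 2).
s = (1, 0, 0, 0)^T — this equals column 8 of H (binary 1000), so error is at position 8.
Correct: flip bit 8 of r = 101000000101111 to get c = 101000010101111.


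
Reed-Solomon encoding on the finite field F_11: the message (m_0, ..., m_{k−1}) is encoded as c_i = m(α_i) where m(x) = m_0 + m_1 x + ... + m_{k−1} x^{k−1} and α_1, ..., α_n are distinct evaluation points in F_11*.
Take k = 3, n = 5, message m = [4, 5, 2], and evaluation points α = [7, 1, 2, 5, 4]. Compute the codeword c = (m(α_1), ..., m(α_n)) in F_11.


c = [5, 0, 0, 2, 1]

Message polynomial: m(x) = 4 + 5·x + 2·x^2 (mod 11).
For each evaluation point α_i, compute m(α_i) mod 11:
  α_1 = 7: Horner steps 2 → 8 → 5, so m(7) = 5.
  α_2 = 1: Horner steps 2 → 7 → 0, so m(1) = 0.
  α_3 = 2: Horner steps 2 → 9 → 0, so m(2) = 0.
  α_4 = 5: Horner steps 2 → 4 → 2, so m(5) = 2.
  α_5 = 4: Horner steps 2 → 2 → 1, so m(4) = 1.
Codeword c = [5, 0, 0, 2, 1] ∈ F_11^5.


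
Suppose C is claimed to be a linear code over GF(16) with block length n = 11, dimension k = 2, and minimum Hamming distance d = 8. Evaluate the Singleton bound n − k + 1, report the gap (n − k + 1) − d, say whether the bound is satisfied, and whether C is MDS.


Singleton RHS = n − k + 1 = 10, slack = 2, bound satisfied, not MDS.

Singleton bound: d ≤ n − k + 1.
Here n = 11, k = 2, so n − k + 1 = 10.
Given d = 8, check d ≤ 10: YES.
Slack = (n − k + 1) − d = 2.
The code is NOT MDS (slack = 2 > 0).
Description: the claimed parameters are [11, 2, 8]_16; such a code would be non-MDS.


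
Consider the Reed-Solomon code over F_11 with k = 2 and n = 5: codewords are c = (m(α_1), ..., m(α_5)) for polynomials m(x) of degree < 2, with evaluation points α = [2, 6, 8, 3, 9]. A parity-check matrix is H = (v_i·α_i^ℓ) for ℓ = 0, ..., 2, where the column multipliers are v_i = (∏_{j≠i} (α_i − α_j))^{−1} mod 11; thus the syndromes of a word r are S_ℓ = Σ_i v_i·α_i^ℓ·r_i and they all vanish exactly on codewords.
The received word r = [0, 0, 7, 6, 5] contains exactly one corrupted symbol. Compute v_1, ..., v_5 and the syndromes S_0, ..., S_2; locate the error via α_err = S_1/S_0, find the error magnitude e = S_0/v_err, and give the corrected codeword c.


S = (1, 2, 4), error at position 1, error magnitude e = 3, c = [8, 0, 7, 6, 5].

Step 1: column multipliers v_i = (∏_{j≠i}(α_i − α_j))^{−1} mod 11.
  i = 1 (α = 2): (2−6)(2−8)(2−3)(2−9) = (−4)·(−6)·(−1)·(−7) = 168 ≡ 3, so v_1 = 3^{−1} = 4 (mod 11).
  i = 2 (α = 6): (6−2)(6−8)(6−3)(6−9) = 4·(−2)·3·(−3) = 72 ≡ 6, so v_2 = 6^{−1} = 2 (mod 11).
  i = 3 (α = 8): (8−2)(8−6)(8−3)(8−9) = 6·2·5·(−1) = −60 ≡ 6, so v_3 = 6^{−1} = 2 (mod 11).
  i = 4 (α = 3): (3−2)(3−6)(3−8)(3−9) = 1·(−3)·(−5)·(−6) = −90 ≡ 9, so v_4 = 9^{−1} = 5 (mod 11).
  i = 5 (α = 9): (9−2)(9−6)(9−8)(9−3) = 7·3·1·6 = 126 ≡ 5, so v_5 = 5^{−1} = 9 (mod 11).
  v = [4, 2, 2, 5, 9].
Step 2: syndromes of r = [0, 0, 7, 6, 5] (all sums mod 11).
  S_0 = Σ v_i r_i = 4·0 + 2·0 + 2·7 + 5·6 + 9·5 = 89 ≡ 1.
  S_1 = Σ v_i α_i r_i = 4·2·0 + 2·6·0 + 2·8·7 + 5·3·6 + 9·9·5 = 607 ≡ 2.
  α_i^2 mod 11 = [4, 3, 9, 9, 4].
  S_2 = Σ v_i α_i^2 r_i = 4·4·0 + 2·3·0 + 2·9·7 + 5·9·6 + 9·4·5 = 576 ≡ 4.
  S = (1, 2, 4) ≠ 0, so r is not a codeword (an error is present).
Step 3: locate the error. For a single error e at position i, S_ℓ = v_i·e·α_i^ℓ, so α_err = S_1/S_0.
  S_0^{−1} = 1^{−1} = 1 (mod 11), so α_err = 2·1 = 2 ≡ 2 = α_1. Error position i = 1.
  Consistency check: S_2/S_1 = 4·6 = 24 ≡ 2 = α_err ✓ (single-error assumption holds).
Step 4: error magnitude e = S_0/v_1 = S_0·∏_{j≠1}(α_1 − α_j) = 1·3 = 3 ≡ 3 (mod 11).
Step 5: correct position 1: c_1 = r_1 − e = 0 − 3 ≡ 8 (mod 11). Hence c = [8, 0, 7, 6, 5].
  Check: interpolating c through the α_i gives m(x) = 1 + 9·x (degree < 2) with m(α_i) = c_i for every i, so c is indeed a codeword.


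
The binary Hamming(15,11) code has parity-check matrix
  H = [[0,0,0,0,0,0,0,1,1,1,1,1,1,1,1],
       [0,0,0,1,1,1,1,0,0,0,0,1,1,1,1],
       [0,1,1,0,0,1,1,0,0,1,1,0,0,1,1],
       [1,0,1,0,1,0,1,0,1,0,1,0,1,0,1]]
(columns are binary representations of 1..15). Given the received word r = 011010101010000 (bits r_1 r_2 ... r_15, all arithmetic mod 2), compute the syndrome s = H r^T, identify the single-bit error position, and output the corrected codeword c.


s = (0, 0, 0, 1)^T, error position = 1, corrected codeword c = 111010101010000

Compute s = H r^T mod 2 one row at a time:
  s_1 = 0 + 1 + 0 + 1 + 0 + 0 + 0 + 0 = 2 ≡ 0 (mod 2).
  s_2 = 0 + 1 + 0 + 1 + 0 + 0 + 0 + 0 = 2 ≡ 0 (mod 2).
  s_3 = 1 + 1 + 0 + 1 + 0 + 1 + 0 + 0 = 4 ≡ 0 (mod 2).
  s_4 = 0 + 1 + 1 + 1 + 1 + 1 + 0 + 0 = 5 ≡ 1 (mod 2).
s = (0, 0, 0, 1)^T — this equals column 1 of H (binary 0001), so error is at position 1.
Correct: flip bit 1 of r = 011010101010000 to get c = 111010101010000.


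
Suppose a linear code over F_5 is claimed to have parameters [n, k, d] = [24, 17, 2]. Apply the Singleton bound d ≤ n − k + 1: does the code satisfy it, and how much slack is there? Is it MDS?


Singleton RHS = n − k + 1 = 8, slack = 6, bound satisfied, not MDS.

Singleton bound: d ≤ n − k + 1.
Here n = 24, k = 17, so n − k + 1 = 8.
Given d = 2, check d ≤ 8: YES.
Slack = (n − k + 1) − d = 6.
The code is NOT MDS (slack = 6 > 0).
Description: the claimed parameters are [24, 17, 2]_5; such a code would be non-MDS.


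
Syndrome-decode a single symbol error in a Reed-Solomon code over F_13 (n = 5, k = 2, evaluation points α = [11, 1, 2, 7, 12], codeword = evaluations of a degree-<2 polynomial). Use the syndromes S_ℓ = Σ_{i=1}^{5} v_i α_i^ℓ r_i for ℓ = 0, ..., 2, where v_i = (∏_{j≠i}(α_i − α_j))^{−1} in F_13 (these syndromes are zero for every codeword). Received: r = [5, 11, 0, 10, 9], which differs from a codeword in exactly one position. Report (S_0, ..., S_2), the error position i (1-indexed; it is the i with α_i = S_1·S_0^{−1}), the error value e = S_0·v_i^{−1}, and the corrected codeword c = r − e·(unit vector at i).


S = (7, 6, 7), error at position 5, error magnitude e = 2, c = [5, 11, 0, 10, 7].

Step 1: column multipliers v_i = (∏_{j≠i}(α_i − α_j))^{−1} mod 13.
  i = 1 (α = 11): (11−1)(11−2)(11−7)(11−12) = 10·9·4·(−1) = −360 ≡ 4, so v_1 = 4^{−1} = 10 (mod 13).
  i = 2 (α = 1): (1−11)(1−2)(1−7)(1−12) = (−10)·(−1)·(−6)·(−11) = 660 ≡ 10, so v_2 = 10^{−1} = 4 (mod 13).
  i = 3 (α = 2): (2−11)(2−1)(2−7)(2−12) = (−9)·1·(−5)·(−10) = −450 ≡ 5, so v_3 = 5^{−1} = 8 (mod 13).
  i = 4 (α = 7): (7−11)(7−1)(7−2)(7−12) = (−4)·6·5·(−5) = 600 ≡ 2, so v_4 = 2^{−1} = 7 (mod 13).
  i = 5 (α = 12): (12−11)(12−1)(12−2)(12−7) = 1·11·10·5 = 550 ≡ 4, so v_5 = 4^{−1} = 10 (mod 13).
  v = [10, 4, 8, 7, 10].
Step 2: syndromes of r = [5, 11, 0, 10, 9] (all sums mod 13).
  S_0 = Σ v_i r_i = 10·5 + 4·11 + 8·0 + 7·10 + 10·9 = 254 ≡ 7.
  S_1 = Σ v_i α_i r_i = 10·11·5 + 4·1·11 + 8·2·0 + 7·7·10 + 10·12·9 = 2164 ≡ 6.
  α_i^2 mod 13 = [4, 1, 4, 10, 1].
  S_2 = Σ v_i α_i^2 r_i = 10·4·5 + 4·1·11 + 8·4·0 + 7·10·10 + 10·1·9 = 1034 ≡ 7.
  S = (7, 6, 7) ≠ 0, so r is not a codeword (an error is present).
Step 3: locate the error. For a single error e at position i, S_ℓ = v_i·e·α_i^ℓ, so α_err = S_1/S_0.
  S_0^{−1} = 7^{−1} = 2 (mod 13), so α_err = 6·2 = 12 ≡ 12 = α_5. Error position i = 5.
  Consistency check: S_2/S_1 = 7·11 = 77 ≡ 12 = α_err ✓ (single-error assumption holds).
Step 4: error magnitude e = S_0/v_5 = S_0·∏_{j≠5}(α_5 − α_j) = 7·4 = 28 ≡ 2 (mod 13).
Step 5: correct position 5: c_5 = r_5 − e = 9 − 2 ≡ 7 (mod 13). Hence c = [5, 11, 0, 10, 7].
  Check: interpolating c through the α_i gives m(x) = 9 + 2·x (degree < 2) with m(α_i) = c_i for every i, so c is indeed a codeword.


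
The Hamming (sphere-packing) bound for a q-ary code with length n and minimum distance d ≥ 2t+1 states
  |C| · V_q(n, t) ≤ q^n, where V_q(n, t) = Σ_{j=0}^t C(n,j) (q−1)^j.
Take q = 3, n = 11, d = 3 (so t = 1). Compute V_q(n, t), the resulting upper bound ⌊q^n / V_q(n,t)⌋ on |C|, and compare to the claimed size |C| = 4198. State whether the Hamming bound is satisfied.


V_q(n, t) = 23, q^n = 177147, Hamming bound = 7702, |C| = 4198 ≤ bound (satisfied).

Step 1: Compute V_q(n, t) = Σ_{j=0}^1 C(n, j) (q−1)^j.
  j = 0: C(11,0)·(2)^0 = 1·1 = 1.
  j = 1: C(11,1)·(2)^1 = 11·2 = 22.
  V_q(n, t) = 1 + 22 = 23.
Step 2: q^n = 3^11 = 177147.
Step 3: Hamming bound ⌊q^n / V_q(n,t)⌋ = ⌊177147/23⌋ = 7702.
Step 4: Compare |C| = 4198 to 7702: satisfied.
The claimed |C| lies below the Hamming bound.


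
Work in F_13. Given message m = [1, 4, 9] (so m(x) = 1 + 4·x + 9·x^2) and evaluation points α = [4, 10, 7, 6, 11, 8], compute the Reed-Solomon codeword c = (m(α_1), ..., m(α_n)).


c = [5, 5, 2, 11, 3, 11]

Message polynomial: m(x) = 1 + 4·x + 9·x^2 (mod 13).
For each evaluation point α_i, compute m(α_i) mod 13:
  α_1 = 4: Horner steps 9 → 1 → 5, so m(4) = 5.
  α_2 = 10: Horner steps 9 → 3 → 5, so m(10) = 5.
  α_3 = 7: Horner steps 9 → 2 → 2, so m(7) = 2.
  α_4 = 6: Horner steps 9 → 6 → 11, so m(6) = 11.
  α_5 = 11: Horner steps 9 → 12 → 3, so m(11) = 3.
  α_6 = 8: Horner steps 9 → 11 → 11, so m(8) = 11.
Codeword c = [5, 5, 2, 11, 3, 11] ∈ F_13^6.


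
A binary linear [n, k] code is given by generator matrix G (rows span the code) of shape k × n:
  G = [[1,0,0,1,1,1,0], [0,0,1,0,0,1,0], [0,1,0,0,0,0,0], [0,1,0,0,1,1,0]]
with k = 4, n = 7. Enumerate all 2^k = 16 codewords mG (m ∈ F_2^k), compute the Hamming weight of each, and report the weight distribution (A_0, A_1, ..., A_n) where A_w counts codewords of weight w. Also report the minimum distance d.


Weight distribution: A_0 = 1, A_1 = 1, A_2 = 4, A_3 = 4, A_4 = 3, A_5 = 3. Minimum distance d = 1.

Enumerate all 2^4 = 16 messages m ∈ F_2^4.
For each, compute codeword c = mG in F_2^7, then tally its weight.
  m = 0000 → c = 0000000, weight = 0.
  m = 1000 → c = 1001110, weight = 4.
  m = 0100 → c = 0010010, weight = 2.
  m = 1100 → c = 1011100, weight = 4.
  m = 0010 → c = 0100000, weight = 1.
  m = 1010 → c = 1101110, weight = 5.
  m = 0110 → c = 0110010, weight = 3.
  m = 1110 → c = 1111100, weight = 5.
  m = 0001 → c = 0100110, weight = 3.
  m = 1001 → c = 1101000, weight = 3.
  m = 0101 → c = 0110100, weight = 3.
  m = 1101 → c = 1111010, weight = 5.
  m = 0011 → c = 0000110, weight = 2.
  m = 1011 → c = 1001000, weight = 2.
  m = 0111 → c = 0010100, weight = 2.
  m = 1111 → c = 1011010, weight = 4.
Tally weights:
  weight 0: 1 codewords.
  weight 1: 1 codewords.
  weight 2: 4 codewords.
  weight 3: 4 codewords.
  weight 4: 3 codewords.
  weight 5: 3 codewords.
Minimum distance d = smallest w > 0 with A_w > 0 = 1.
Sanity: Σ A_w = 16 = 2^4 = 16 ✓.


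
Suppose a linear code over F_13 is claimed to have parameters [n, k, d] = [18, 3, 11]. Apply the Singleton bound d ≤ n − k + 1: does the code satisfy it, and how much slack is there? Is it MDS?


Singleton RHS = n − k + 1 = 16, slack = 5, bound satisfied, not MDS.

Singleton bound: d ≤ n − k + 1.
Here n = 18, k = 3, so n − k + 1 = 16.
Given d = 11, check d ≤ 16: YES.
Slack = (n − k + 1) − d = 5.
The code is NOT MDS (slack = 5 > 0).
Description: the claimed parameters are [18, 3, 11]_13; such a code would be non-MDS.
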